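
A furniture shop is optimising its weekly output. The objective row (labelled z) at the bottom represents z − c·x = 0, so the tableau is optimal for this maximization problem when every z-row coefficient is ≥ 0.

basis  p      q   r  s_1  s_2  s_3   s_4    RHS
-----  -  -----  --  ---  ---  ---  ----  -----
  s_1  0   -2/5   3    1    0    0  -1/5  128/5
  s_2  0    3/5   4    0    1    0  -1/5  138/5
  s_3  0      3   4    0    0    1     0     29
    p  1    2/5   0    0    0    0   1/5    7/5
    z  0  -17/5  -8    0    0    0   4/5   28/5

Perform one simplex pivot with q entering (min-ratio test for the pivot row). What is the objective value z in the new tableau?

Ratio test on column q — row 1: entry -2/5 ≤ 0; row 2: (138/5)/(3/5) = 46; row 3: 29/3 = 29/3; row 4: (7/5)/(2/5) = 7/2. Minimum is 7/2 at row 4 (p leaves); pivot element 2/5.
Pivot on row 4; the z-row RHS becomes 28/5 − (-17/5)·(7/2) = 35/2.

35/2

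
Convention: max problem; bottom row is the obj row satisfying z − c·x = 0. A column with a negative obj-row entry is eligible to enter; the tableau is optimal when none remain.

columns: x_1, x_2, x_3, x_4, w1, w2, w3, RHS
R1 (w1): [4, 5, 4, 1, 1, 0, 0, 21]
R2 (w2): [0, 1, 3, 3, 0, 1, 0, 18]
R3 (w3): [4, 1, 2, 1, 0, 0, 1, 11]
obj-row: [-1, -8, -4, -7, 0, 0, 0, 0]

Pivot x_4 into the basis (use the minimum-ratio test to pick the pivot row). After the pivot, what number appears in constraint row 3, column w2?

Ratio test on column x_4 — row 1: 21/1 = 21; row 2: 18/3 = 6; row 3: 11/1 = 11. Minimum is 6 at row 2 (w2 leaves); pivot element 3.
Divide row 2 by 3; eliminate column x_4 from the other rows.
Row 3 update in column w2: 0 − 1·(1/3) = -1/3.

-1/3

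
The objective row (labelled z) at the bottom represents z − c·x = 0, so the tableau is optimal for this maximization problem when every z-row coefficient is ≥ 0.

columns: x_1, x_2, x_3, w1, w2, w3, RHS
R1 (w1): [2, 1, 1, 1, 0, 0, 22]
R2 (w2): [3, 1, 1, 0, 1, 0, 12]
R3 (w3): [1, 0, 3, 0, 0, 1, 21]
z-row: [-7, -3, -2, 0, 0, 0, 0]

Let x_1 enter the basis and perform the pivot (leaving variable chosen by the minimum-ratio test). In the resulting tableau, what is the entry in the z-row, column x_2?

-2/3

Ratio test on column x_1 — row 1: 22/2 = 11; row 2: 12/3 = 4; row 3: 21/1 = 21. Minimum is 4 at row 2 (w2 leaves); pivot element 3.
Divide row 2 by 3; eliminate column x_1 from the other rows.
z-row update in column x_2: -3 − (-7)·(1/3) = -2/3.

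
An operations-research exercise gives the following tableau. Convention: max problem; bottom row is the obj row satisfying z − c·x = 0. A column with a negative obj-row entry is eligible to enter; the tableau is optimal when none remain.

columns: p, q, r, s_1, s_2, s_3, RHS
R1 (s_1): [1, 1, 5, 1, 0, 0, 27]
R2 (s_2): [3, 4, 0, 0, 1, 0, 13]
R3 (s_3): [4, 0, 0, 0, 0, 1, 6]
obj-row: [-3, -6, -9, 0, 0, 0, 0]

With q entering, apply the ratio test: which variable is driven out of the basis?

s_2

Column q entries and ratios — s_1: 27/1 = 27; s_2: 13/4 = 13/4; s_3: 0 ≤ 0, skip.
Smallest ratio is 13/4 in the row of s_2, so s_2 leaves.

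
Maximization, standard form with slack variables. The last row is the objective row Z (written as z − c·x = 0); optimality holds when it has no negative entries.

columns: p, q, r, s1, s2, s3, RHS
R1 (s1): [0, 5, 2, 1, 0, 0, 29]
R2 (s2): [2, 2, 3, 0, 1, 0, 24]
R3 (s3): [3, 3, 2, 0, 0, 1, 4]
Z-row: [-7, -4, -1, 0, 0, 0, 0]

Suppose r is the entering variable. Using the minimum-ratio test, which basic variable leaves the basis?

Column r entries and ratios — s1: 29/2 = 29/2; s2: 24/3 = 8; s3: 4/2 = 2.
Smallest ratio is 2 in the row of s3, so s3 leaves.

s3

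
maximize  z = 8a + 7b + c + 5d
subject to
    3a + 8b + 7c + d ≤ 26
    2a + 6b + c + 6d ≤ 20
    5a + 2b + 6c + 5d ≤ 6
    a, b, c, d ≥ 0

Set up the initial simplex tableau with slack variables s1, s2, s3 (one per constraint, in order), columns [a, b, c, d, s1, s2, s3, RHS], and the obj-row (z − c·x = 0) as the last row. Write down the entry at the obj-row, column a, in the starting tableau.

The obj-row carries the negated objective coefficients: the a entry is -8.

-8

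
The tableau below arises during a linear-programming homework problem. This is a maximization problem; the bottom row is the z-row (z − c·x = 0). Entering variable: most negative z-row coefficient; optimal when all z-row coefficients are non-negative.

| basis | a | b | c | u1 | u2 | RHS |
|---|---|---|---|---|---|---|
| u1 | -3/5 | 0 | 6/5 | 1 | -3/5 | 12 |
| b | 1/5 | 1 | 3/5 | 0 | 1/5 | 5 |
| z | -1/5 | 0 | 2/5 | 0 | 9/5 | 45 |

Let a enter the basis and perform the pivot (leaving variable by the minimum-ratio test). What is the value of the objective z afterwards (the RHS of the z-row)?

Ratio test on column a — row 1: entry -3/5 ≤ 0; row 2: 5/(1/5) = 25. Minimum is 25 at row 2 (b leaves); pivot element 1/5.
Pivot on row 2; the z-row RHS becomes 45 − (-1/5)·25 = 50.

50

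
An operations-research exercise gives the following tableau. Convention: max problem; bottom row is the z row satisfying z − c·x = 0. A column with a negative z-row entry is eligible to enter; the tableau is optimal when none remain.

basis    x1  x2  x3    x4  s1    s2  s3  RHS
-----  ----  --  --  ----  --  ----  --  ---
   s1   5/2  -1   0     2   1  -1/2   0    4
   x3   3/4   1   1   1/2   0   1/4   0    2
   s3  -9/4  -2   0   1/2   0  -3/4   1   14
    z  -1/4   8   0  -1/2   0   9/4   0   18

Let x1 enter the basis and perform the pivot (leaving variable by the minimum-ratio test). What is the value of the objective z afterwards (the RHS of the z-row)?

92/5

Ratio test on column x1 — row 1: 4/(5/2) = 8/5; row 2: 2/(3/4) = 8/3; row 3: entry -9/4 ≤ 0. Minimum is 8/5 at row 1 (s1 leaves); pivot element 5/2.
Pivot on row 1; the z-row RHS becomes 18 − (-1/4)·(8/5) = 92/5.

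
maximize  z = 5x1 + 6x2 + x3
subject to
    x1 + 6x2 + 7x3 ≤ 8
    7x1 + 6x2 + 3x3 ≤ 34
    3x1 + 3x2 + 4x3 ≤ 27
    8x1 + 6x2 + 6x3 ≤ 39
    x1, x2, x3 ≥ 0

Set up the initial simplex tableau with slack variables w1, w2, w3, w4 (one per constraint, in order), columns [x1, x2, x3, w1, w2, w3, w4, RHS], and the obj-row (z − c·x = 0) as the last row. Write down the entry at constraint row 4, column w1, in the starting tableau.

Slack w1 belongs to constraint 1; its column is the unit vector e_1, so the entry in row 4 is 0.

0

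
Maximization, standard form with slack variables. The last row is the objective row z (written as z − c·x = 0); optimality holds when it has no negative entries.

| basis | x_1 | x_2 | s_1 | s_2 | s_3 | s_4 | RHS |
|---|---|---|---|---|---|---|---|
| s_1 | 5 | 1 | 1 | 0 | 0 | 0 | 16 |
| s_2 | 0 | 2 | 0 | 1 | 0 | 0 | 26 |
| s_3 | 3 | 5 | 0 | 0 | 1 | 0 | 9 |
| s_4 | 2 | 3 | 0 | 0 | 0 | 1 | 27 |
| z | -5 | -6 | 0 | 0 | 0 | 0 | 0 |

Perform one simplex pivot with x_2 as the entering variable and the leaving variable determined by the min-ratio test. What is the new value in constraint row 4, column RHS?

108/5

Ratio test on column x_2 — row 1: 16/1 = 16; row 2: 26/2 = 13; row 3: 9/5 = 9/5; row 4: 27/3 = 9. Minimum is 9/5 at row 3 (s_3 leaves); pivot element 5.
Divide row 3 by 5; eliminate column x_2 from the other rows.
Row 4 update in column RHS: 27 − 3·(9/5) = 108/5.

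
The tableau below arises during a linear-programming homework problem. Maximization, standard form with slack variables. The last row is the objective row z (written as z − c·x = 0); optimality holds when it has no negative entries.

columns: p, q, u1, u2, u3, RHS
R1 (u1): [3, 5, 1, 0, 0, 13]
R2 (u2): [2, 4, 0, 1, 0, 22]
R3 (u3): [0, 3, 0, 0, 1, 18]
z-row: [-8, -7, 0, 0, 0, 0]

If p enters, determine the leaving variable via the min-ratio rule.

Column p entries and ratios — u1: 13/3 = 13/3; u2: 22/2 = 11; u3: 0 ≤ 0, skip.
Smallest ratio is 13/3 in the row of u1, so u1 leaves.

u1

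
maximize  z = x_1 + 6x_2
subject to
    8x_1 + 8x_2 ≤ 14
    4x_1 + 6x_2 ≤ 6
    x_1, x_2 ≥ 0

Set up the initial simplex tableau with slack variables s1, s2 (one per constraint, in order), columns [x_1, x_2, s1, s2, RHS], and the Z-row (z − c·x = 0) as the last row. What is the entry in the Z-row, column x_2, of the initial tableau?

The Z-row carries the negated objective coefficients: the x_2 entry is -6.

-6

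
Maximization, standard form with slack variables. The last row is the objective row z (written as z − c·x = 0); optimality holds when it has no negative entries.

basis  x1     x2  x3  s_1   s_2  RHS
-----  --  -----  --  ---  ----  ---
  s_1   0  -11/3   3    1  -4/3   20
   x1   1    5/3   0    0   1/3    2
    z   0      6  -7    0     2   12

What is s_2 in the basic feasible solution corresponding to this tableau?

s_2 is not in the basis, so in the current basic feasible solution s_2 = 0.

0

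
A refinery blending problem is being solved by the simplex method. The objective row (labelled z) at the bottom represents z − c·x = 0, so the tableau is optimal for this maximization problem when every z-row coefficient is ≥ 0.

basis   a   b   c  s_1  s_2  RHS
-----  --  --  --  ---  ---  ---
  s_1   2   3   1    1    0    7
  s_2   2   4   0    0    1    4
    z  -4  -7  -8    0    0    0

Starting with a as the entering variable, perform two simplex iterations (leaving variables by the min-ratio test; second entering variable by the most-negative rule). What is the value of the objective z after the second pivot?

Ratio test on column a — row 1: 7/2 = 7/2; row 2: 4/2 = 2. Minimum is 2 at row 2 (s_2 leaves); pivot element 2.
Pivot on row 2; the z-row RHS becomes 0 − (-4)·2 = 8.
Next entering variable (most negative z-row entry -8): c.
Ratio test on column c — row 1: 3/1 = 3; row 2: entry 0 ≤ 0. Minimum is 3 at row 1 (s_1 leaves); pivot element 1.
After the second pivot the z-row RHS is 8 − (-8)·3 = 32.

32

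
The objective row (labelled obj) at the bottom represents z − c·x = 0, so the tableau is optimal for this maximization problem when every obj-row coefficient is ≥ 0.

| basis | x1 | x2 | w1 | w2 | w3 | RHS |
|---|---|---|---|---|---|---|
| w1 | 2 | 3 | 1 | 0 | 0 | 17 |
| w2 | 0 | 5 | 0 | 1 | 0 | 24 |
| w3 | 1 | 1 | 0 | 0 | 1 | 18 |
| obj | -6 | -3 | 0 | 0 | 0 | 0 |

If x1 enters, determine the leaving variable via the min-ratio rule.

Column x1 entries and ratios — w1: 17/2 = 17/2; w2: 0 ≤ 0, skip; w3: 18/1 = 18.
Smallest ratio is 17/2 in the row of w1, so w1 leaves.

w1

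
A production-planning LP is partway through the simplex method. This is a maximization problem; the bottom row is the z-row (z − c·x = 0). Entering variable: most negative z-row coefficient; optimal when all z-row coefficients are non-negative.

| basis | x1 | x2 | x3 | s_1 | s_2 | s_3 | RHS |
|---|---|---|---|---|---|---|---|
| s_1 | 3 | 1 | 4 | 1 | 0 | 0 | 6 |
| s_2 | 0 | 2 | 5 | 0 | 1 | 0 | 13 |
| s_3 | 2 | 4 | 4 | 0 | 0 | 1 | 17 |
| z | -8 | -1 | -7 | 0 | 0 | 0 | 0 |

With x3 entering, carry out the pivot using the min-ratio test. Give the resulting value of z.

21/2

Ratio test on column x3 — row 1: 6/4 = 3/2; row 2: 13/5 = 13/5; row 3: 17/4 = 17/4. Minimum is 3/2 at row 1 (s_1 leaves); pivot element 4.
Pivot on row 1; the z-row RHS becomes 0 − (-7)·(3/2) = 21/2.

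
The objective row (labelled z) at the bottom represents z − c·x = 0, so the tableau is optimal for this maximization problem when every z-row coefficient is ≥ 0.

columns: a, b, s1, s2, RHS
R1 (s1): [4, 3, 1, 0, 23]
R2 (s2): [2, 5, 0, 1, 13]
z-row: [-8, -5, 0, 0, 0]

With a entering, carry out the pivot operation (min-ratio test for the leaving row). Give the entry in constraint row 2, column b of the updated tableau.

Ratio test on column a — row 1: 23/4 = 23/4; row 2: 13/2 = 13/2. Minimum is 23/4 at row 1 (s1 leaves); pivot element 4.
Divide row 1 by 4; eliminate column a from the other rows.
Row 2 update in column b: 5 − 2·(3/4) = 7/2.

7/2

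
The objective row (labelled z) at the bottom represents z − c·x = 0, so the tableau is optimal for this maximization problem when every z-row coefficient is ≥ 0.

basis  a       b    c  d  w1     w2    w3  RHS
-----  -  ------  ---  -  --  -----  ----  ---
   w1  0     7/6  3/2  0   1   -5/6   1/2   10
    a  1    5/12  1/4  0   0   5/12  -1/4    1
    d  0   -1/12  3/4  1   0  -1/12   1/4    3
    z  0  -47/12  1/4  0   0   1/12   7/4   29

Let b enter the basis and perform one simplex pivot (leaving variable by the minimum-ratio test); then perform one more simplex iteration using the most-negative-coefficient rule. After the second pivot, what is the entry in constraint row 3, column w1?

Ratio test on column b — row 1: 10/(7/6) = 60/7; row 2: 1/(5/12) = 12/5; row 3: entry -1/12 ≤ 0. Minimum is 12/5 at row 2 (a leaves); pivot element 5/12.
Divide row 2 by 5/12; eliminate column b from the other rows.
Second iteration: most negative z-row entry is -3/5 in column w3, so w3 enters.
Ratio test on column w3 — row 1: (36/5)/(6/5) = 6; row 2: entry -3/5 ≤ 0; row 3: (16/5)/(1/5) = 16. Minimum is 6 at row 1 (w1 leaves); pivot element 6/5.
Divide row 1 by 6/5; eliminate column w3 from the other rows.
After both pivots, the entry at constraint row 3, column w1 is -1/6.

-1/6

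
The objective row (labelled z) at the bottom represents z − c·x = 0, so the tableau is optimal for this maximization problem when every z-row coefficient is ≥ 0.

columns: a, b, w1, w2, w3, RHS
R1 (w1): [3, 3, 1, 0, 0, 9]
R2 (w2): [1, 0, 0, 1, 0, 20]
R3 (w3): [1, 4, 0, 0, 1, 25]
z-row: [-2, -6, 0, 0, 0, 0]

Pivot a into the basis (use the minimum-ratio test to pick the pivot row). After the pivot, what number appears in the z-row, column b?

-4

Ratio test on column a — row 1: 9/3 = 3; row 2: 20/1 = 20; row 3: 25/1 = 25. Minimum is 3 at row 1 (w1 leaves); pivot element 3.
Divide row 1 by 3; eliminate column a from the other rows.
z-row update in column b: -6 − (-2)·1 = -4.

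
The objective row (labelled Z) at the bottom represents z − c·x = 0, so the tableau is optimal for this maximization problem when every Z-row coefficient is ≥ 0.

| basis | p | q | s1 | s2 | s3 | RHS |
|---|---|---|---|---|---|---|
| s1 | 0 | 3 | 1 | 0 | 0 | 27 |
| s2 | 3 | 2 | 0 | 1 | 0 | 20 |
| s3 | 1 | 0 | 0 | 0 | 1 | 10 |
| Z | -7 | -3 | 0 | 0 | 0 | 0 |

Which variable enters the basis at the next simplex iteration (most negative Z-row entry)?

Negative Z-row entries: p: -7, q: -3.
The most negative is -7 in column p, so p enters.

p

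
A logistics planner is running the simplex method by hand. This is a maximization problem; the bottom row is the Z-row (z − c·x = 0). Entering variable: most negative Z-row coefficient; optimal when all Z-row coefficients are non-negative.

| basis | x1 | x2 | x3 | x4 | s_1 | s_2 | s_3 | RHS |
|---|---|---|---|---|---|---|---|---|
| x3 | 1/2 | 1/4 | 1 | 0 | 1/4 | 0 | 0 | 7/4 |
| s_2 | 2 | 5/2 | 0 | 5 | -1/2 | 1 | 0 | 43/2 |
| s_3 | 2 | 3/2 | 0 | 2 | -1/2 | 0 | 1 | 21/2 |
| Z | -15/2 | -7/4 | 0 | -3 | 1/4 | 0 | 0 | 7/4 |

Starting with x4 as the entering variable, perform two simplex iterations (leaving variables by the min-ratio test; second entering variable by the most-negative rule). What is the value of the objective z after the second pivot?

Ratio test on column x4 — row 1: entry 0 ≤ 0; row 2: (43/2)/5 = 43/10; row 3: (21/2)/2 = 21/4. Minimum is 43/10 at row 2 (s_2 leaves); pivot element 5.
Pivot on row 2; the Z-row RHS becomes 7/4 − (-3)·(43/10) = 293/20.
Next entering variable (most negative Z-row entry -63/10): x1.
Ratio test on column x1 — row 1: (7/4)/(1/2) = 7/2; row 2: (43/10)/(2/5) = 43/4; row 3: (19/10)/(6/5) = 19/12. Minimum is 19/12 at row 3 (s_3 leaves); pivot element 6/5.
After the second pivot the Z-row RHS is 293/20 − (-63/10)·(19/12) = 197/8.

197/8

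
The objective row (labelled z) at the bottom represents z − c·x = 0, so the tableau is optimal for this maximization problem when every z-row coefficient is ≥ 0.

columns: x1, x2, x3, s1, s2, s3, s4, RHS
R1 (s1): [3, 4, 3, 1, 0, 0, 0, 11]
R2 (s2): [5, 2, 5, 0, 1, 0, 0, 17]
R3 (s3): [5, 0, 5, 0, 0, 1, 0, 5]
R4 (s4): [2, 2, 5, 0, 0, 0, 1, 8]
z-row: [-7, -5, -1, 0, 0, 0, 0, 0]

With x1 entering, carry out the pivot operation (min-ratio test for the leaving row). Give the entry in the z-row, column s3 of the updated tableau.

Ratio test on column x1 — row 1: 11/3 = 11/3; row 2: 17/5 = 17/5; row 3: 5/5 = 1; row 4: 8/2 = 4. Minimum is 1 at row 3 (s3 leaves); pivot element 5.
Divide row 3 by 5; eliminate column x1 from the other rows.
z-row update in column s3: 0 − (-7)·(1/5) = 7/5.

7/5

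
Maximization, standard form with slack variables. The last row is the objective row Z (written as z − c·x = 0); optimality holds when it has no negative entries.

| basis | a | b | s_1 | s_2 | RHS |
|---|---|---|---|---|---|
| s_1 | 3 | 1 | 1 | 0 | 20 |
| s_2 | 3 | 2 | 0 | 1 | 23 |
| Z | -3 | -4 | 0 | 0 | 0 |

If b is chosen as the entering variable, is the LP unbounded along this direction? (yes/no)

Column b has positive entries in row(s) 1, 2, so the ratio test bounds it — not unbounded.

no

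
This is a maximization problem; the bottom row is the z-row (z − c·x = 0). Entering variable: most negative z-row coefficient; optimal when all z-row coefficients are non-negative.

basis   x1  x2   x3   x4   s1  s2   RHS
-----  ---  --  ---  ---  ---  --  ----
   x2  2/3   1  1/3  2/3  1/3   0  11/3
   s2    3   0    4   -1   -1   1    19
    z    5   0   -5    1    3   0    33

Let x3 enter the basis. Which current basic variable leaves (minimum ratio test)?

Column x3 entries and ratios — x2: (11/3)/(1/3) = 11; s2: 19/4 = 19/4.
Smallest ratio is 19/4 in the row of s2, so s2 leaves.

s2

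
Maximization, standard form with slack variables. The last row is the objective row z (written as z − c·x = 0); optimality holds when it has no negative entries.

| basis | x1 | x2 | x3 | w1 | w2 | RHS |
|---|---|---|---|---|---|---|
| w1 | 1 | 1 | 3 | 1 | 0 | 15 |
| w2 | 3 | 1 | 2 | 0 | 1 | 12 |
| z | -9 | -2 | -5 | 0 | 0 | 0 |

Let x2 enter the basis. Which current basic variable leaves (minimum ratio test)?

w2

Column x2 entries and ratios — w1: 15/1 = 15; w2: 12/1 = 12.
Smallest ratio is 12 in the row of w2, so w2 leaves.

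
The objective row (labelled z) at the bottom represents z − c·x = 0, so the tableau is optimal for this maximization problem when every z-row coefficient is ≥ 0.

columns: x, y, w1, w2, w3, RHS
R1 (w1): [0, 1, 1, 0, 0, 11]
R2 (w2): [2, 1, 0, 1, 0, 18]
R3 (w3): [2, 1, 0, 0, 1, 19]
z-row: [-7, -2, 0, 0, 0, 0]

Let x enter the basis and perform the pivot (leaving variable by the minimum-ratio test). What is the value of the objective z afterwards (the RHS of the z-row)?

Ratio test on column x — row 1: entry 0 ≤ 0; row 2: 18/2 = 9; row 3: 19/2 = 19/2. Minimum is 9 at row 2 (w2 leaves); pivot element 2.
Pivot on row 2; the z-row RHS becomes 0 − (-7)·9 = 63.

63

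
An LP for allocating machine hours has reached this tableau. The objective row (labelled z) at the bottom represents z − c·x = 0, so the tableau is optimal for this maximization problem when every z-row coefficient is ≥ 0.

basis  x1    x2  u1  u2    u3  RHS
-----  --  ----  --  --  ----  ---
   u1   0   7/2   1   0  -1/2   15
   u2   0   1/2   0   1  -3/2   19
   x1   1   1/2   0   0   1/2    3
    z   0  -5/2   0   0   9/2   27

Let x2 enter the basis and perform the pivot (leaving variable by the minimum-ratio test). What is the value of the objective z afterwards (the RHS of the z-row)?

Ratio test on column x2 — row 1: 15/(7/2) = 30/7; row 2: 19/(1/2) = 38; row 3: 3/(1/2) = 6. Minimum is 30/7 at row 1 (u1 leaves); pivot element 7/2.
Pivot on row 1; the z-row RHS becomes 27 − (-5/2)·(30/7) = 264/7.

264/7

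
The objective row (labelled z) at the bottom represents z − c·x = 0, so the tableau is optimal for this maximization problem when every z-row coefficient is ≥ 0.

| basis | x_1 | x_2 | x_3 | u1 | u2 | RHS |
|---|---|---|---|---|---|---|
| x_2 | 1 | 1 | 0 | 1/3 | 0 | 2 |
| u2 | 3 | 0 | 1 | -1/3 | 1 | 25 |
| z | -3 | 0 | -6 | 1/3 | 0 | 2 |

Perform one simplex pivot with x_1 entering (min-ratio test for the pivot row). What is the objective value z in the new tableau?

Ratio test on column x_1 — row 1: 2/1 = 2; row 2: 25/3 = 25/3. Minimum is 2 at row 1 (x_2 leaves); pivot element 1.
Pivot on row 1; the z-row RHS becomes 2 − (-3)·2 = 8.

8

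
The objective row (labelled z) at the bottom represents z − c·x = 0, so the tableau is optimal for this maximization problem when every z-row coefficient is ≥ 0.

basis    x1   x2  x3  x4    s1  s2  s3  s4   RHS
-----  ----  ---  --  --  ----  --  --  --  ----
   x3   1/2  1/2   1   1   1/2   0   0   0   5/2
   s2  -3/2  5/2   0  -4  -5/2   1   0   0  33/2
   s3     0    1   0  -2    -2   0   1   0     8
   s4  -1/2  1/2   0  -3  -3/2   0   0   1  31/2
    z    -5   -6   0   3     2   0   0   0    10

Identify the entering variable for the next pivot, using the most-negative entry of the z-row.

x2

Negative z-row entries: x1: -5, x2: -6.
The most negative is -6 in column x2, so x2 enters.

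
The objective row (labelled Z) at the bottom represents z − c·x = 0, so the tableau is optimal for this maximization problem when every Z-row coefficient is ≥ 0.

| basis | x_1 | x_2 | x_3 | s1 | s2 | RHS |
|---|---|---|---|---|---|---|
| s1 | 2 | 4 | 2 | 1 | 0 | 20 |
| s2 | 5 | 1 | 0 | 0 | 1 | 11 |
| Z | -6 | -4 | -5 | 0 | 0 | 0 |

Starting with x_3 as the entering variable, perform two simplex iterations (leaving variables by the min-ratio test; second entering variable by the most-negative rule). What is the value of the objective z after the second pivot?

Ratio test on column x_3 — row 1: 20/2 = 10; row 2: entry 0 ≤ 0. Minimum is 10 at row 1 (s1 leaves); pivot element 2.
Pivot on row 1; the Z-row RHS becomes 0 − (-5)·10 = 50.
Next entering variable (most negative Z-row entry -1): x_1.
Ratio test on column x_1 — row 1: 10/1 = 10; row 2: 11/5 = 11/5. Minimum is 11/5 at row 2 (s2 leaves); pivot element 5.
After the second pivot the Z-row RHS is 50 − (-1)·(11/5) = 261/5.

261/5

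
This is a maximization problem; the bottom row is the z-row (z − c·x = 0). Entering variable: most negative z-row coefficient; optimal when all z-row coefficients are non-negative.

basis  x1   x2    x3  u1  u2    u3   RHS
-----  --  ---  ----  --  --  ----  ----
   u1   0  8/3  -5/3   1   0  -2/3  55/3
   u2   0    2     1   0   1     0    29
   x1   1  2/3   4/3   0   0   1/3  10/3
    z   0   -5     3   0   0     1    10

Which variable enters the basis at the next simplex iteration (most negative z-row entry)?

Negative z-row entries: x2: -5.
The most negative is -5 in column x2, so x2 enters.

x2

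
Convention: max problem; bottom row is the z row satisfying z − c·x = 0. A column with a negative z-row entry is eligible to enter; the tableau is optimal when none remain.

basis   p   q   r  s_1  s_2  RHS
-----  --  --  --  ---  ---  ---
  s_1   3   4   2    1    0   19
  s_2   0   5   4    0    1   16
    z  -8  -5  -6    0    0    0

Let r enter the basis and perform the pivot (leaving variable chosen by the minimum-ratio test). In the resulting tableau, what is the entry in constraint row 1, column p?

Ratio test on column r — row 1: 19/2 = 19/2; row 2: 16/4 = 4. Minimum is 4 at row 2 (s_2 leaves); pivot element 4.
Divide row 2 by 4; eliminate column r from the other rows.
Row 1 update in column p: 3 − 2·0 = 3.

3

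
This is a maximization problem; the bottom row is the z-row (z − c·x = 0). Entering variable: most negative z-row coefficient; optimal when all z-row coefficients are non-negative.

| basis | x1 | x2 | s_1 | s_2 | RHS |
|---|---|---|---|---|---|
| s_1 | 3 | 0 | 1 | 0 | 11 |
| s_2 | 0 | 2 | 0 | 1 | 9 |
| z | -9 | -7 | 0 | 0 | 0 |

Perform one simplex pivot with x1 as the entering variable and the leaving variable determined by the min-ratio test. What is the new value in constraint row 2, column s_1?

0

Ratio test on column x1 — row 1: 11/3 = 11/3; row 2: entry 0 ≤ 0. Minimum is 11/3 at row 1 (s_1 leaves); pivot element 3.
Divide row 1 by 3; eliminate column x1 from the other rows.
Row 2 update in column s_1: 0 − 0·(1/3) = 0.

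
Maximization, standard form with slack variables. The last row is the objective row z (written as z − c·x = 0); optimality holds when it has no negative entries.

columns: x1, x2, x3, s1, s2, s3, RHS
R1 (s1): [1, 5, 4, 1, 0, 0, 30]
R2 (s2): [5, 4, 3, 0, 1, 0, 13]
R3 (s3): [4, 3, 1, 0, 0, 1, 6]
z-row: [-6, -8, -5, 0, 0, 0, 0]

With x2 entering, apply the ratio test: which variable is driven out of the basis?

s3

Column x2 entries and ratios — s1: 30/5 = 6; s2: 13/4 = 13/4; s3: 6/3 = 2.
Smallest ratio is 2 in the row of s3, so s3 leaves.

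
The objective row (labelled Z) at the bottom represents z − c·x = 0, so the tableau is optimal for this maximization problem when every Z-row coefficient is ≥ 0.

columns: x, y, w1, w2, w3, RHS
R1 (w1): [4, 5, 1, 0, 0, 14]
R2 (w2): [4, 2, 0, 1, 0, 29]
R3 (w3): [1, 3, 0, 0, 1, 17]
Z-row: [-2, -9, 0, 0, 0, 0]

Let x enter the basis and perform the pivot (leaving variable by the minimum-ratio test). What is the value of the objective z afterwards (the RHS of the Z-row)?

Ratio test on column x — row 1: 14/4 = 7/2; row 2: 29/4 = 29/4; row 3: 17/1 = 17. Minimum is 7/2 at row 1 (w1 leaves); pivot element 4.
Pivot on row 1; the Z-row RHS becomes 0 − (-2)·(7/2) = 7.

7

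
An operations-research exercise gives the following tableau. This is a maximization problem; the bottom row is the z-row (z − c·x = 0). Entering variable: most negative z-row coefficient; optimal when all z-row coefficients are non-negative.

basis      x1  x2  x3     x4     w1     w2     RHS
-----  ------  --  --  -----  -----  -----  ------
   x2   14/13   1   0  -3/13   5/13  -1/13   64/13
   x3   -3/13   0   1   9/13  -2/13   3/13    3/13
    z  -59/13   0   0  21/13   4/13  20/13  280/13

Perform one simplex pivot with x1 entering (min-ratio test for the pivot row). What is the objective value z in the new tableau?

Ratio test on column x1 — row 1: (64/13)/(14/13) = 32/7; row 2: entry -3/13 ≤ 0. Minimum is 32/7 at row 1 (x2 leaves); pivot element 14/13.
Pivot on row 1; the z-row RHS becomes 280/13 − (-59/13)·(32/7) = 296/7.

296/7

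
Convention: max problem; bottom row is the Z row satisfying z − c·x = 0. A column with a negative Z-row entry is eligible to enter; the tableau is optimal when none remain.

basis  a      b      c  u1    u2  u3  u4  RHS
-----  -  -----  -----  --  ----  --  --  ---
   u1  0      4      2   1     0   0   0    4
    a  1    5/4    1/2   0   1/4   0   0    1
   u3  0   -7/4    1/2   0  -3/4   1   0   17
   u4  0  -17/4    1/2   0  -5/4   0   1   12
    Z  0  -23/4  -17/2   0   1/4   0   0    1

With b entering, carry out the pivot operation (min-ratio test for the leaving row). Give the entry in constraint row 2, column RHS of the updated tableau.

Ratio test on column b — row 1: 4/4 = 1; row 2: 1/(5/4) = 4/5; row 3: entry -7/4 ≤ 0; row 4: entry -17/4 ≤ 0. Minimum is 4/5 at row 2 (a leaves); pivot element 5/4.
Divide row 2 by 5/4; eliminate column b from the other rows.
In the new row 2, the RHS entry is the old entry divided by the pivot: 1/(5/4) = 4/5.

4/5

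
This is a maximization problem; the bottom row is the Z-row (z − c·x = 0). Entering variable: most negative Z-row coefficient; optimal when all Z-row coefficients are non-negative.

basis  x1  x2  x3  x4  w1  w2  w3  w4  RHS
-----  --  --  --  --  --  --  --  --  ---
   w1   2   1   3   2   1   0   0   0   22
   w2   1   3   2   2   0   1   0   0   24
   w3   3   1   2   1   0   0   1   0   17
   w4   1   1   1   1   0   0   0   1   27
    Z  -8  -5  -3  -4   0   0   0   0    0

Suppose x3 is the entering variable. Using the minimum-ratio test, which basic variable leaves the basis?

w1

Column x3 entries and ratios — w1: 22/3 = 22/3; w2: 24/2 = 12; w3: 17/2 = 17/2; w4: 27/1 = 27.
Smallest ratio is 22/3 in the row of w1, so w1 leaves.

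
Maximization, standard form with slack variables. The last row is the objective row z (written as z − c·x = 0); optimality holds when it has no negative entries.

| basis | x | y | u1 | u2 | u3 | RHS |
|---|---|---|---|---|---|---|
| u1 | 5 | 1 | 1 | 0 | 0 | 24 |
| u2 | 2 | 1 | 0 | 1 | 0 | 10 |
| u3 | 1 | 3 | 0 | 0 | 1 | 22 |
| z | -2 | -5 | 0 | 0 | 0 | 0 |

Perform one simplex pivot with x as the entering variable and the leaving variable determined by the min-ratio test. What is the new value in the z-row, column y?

Ratio test on column x — row 1: 24/5 = 24/5; row 2: 10/2 = 5; row 3: 22/1 = 22. Minimum is 24/5 at row 1 (u1 leaves); pivot element 5.
Divide row 1 by 5; eliminate column x from the other rows.
z-row update in column y: -5 − (-2)·(1/5) = -23/5.

-23/5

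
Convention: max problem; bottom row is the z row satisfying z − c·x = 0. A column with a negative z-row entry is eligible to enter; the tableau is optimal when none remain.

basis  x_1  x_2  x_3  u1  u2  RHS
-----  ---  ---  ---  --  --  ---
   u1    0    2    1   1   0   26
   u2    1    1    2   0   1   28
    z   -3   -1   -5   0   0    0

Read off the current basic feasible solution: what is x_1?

0

x_1 is not in the basis, so in the current basic feasible solution x_1 = 0.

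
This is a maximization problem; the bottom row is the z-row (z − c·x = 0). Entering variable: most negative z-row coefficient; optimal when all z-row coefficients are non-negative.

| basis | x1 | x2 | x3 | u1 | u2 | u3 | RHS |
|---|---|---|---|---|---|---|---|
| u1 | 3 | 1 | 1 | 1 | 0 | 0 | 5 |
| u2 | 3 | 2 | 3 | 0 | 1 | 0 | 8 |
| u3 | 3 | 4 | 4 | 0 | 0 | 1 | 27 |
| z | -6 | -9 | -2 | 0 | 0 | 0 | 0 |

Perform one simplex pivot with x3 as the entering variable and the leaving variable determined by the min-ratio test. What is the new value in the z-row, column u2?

2/3

Ratio test on column x3 — row 1: 5/1 = 5; row 2: 8/3 = 8/3; row 3: 27/4 = 27/4. Minimum is 8/3 at row 2 (u2 leaves); pivot element 3.
Divide row 2 by 3; eliminate column x3 from the other rows.
z-row update in column u2: 0 − (-2)·(1/3) = 2/3.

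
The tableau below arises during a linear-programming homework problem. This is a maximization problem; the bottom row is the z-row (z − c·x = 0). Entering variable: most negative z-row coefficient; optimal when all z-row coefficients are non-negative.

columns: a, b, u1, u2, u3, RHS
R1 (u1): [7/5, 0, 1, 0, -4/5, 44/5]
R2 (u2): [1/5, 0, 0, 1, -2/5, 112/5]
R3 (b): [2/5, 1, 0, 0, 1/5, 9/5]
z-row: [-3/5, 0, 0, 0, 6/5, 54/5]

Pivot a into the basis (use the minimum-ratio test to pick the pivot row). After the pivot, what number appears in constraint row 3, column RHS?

9/2

Ratio test on column a — row 1: (44/5)/(7/5) = 44/7; row 2: (112/5)/(1/5) = 112; row 3: (9/5)/(2/5) = 9/2. Minimum is 9/2 at row 3 (b leaves); pivot element 2/5.
Divide row 3 by 2/5; eliminate column a from the other rows.
In the new row 3, the RHS entry is the old entry divided by the pivot: (9/5)/(2/5) = 9/2.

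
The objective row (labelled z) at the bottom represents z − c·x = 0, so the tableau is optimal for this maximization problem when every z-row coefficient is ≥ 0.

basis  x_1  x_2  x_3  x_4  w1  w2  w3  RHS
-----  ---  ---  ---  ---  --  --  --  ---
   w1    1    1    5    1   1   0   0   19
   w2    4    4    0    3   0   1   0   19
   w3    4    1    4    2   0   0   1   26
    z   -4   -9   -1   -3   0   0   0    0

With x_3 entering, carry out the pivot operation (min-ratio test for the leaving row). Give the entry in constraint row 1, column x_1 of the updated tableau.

Ratio test on column x_3 — row 1: 19/5 = 19/5; row 2: entry 0 ≤ 0; row 3: 26/4 = 13/2. Minimum is 19/5 at row 1 (w1 leaves); pivot element 5.
Divide row 1 by 5; eliminate column x_3 from the other rows.
In the new row 1, the x_1 entry is the old entry divided by the pivot: 1/5 = 1/5.

1/5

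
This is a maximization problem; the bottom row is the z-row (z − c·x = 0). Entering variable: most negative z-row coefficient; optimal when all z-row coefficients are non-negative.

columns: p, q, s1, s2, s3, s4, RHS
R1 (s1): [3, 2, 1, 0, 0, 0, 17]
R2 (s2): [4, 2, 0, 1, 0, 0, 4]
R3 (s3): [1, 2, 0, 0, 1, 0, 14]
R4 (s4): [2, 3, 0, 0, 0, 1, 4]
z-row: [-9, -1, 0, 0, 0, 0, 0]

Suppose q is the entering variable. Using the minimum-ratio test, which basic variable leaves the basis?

Column q entries and ratios — s1: 17/2 = 17/2; s2: 4/2 = 2; s3: 14/2 = 7; s4: 4/3 = 4/3.
Smallest ratio is 4/3 in the row of s4, so s4 leaves.

s4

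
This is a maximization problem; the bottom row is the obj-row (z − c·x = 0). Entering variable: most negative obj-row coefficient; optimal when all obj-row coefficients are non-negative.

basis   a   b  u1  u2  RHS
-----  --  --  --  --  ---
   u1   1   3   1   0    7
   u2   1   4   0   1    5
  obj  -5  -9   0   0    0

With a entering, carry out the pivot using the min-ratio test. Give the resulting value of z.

Ratio test on column a — row 1: 7/1 = 7; row 2: 5/1 = 5. Minimum is 5 at row 2 (u2 leaves); pivot element 1.
Pivot on row 2; the obj-row RHS becomes 0 − (-5)·5 = 25.

25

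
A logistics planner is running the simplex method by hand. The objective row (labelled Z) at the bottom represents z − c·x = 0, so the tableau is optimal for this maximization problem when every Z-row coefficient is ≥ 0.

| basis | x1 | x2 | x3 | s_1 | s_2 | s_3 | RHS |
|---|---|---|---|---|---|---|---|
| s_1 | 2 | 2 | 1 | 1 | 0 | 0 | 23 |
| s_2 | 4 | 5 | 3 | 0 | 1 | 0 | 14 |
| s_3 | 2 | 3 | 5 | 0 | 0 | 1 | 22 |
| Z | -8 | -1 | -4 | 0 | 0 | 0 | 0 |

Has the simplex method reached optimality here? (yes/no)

The Z-row has a negative entry -8 in column x1, so it is not optimal.

no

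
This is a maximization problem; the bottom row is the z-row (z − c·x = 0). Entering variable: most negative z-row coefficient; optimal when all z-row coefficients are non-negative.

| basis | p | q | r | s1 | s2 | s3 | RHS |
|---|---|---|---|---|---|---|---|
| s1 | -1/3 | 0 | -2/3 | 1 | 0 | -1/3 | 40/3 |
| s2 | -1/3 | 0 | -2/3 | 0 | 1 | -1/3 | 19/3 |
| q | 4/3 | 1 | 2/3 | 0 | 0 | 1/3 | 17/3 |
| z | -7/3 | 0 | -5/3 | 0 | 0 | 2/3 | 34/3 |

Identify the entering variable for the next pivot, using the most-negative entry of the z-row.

p

Negative z-row entries: p: -7/3, r: -5/3.
The most negative is -7/3 in column p, so p enters.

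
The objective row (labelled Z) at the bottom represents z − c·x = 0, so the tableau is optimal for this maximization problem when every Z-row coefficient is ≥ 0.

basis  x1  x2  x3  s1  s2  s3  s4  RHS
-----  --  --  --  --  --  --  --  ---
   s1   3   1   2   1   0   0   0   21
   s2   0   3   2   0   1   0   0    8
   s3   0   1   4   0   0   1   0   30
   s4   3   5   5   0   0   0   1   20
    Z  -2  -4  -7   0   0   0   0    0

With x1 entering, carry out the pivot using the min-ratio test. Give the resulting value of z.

Ratio test on column x1 — row 1: 21/3 = 7; row 2: entry 0 ≤ 0; row 3: entry 0 ≤ 0; row 4: 20/3 = 20/3. Minimum is 20/3 at row 4 (s4 leaves); pivot element 3.
Pivot on row 4; the Z-row RHS becomes 0 − (-2)·(20/3) = 40/3.

40/3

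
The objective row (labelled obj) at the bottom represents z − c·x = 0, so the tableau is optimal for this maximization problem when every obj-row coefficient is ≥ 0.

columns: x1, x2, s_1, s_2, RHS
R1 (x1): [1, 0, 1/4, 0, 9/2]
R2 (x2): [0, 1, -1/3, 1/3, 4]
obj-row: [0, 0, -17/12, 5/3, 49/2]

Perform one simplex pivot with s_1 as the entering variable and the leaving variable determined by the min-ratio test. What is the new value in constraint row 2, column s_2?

Ratio test on column s_1 — row 1: (9/2)/(1/4) = 18; row 2: entry -1/3 ≤ 0. Minimum is 18 at row 1 (x1 leaves); pivot element 1/4.
Divide row 1 by 1/4; eliminate column s_1 from the other rows.
Row 2 update in column s_2: 1/3 − (-1/3)·0 = 1/3.

1/3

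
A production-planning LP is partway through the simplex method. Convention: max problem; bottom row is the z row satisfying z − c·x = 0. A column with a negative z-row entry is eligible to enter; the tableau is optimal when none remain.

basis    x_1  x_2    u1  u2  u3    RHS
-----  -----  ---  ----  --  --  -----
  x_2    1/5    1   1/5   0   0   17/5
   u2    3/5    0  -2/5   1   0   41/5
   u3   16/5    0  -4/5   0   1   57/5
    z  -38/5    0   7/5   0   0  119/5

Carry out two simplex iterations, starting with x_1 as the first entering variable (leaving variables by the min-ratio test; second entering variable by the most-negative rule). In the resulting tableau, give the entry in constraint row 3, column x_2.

Ratio test on column x_1 — row 1: (17/5)/(1/5) = 17; row 2: (41/5)/(3/5) = 41/3; row 3: (57/5)/(16/5) = 57/16. Minimum is 57/16 at row 3 (u3 leaves); pivot element 16/5.
Divide row 3 by 16/5; eliminate column x_1 from the other rows.
Second iteration: most negative z-row entry is -1/2 in column u1, so u1 enters.
Ratio test on column u1 — row 1: (43/16)/(1/4) = 43/4; row 2: entry -1/4 ≤ 0; row 3: entry -1/4 ≤ 0. Minimum is 43/4 at row 1 (x_2 leaves); pivot element 1/4.
Divide row 1 by 1/4; eliminate column u1 from the other rows.
After both pivots, the entry at constraint row 3, column x_2 is 1.

1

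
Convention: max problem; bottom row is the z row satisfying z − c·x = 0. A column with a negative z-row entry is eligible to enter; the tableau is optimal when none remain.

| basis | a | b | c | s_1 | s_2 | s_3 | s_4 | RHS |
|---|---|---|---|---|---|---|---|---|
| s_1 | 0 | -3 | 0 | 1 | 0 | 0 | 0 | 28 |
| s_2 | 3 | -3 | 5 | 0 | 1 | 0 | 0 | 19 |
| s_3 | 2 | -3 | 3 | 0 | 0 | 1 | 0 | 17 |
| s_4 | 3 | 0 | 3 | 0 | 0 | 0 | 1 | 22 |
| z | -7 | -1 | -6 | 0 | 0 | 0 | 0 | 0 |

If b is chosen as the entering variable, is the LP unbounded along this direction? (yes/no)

yes

Every constraint-row entry in column b is ≤ 0, so increasing b is unbounded.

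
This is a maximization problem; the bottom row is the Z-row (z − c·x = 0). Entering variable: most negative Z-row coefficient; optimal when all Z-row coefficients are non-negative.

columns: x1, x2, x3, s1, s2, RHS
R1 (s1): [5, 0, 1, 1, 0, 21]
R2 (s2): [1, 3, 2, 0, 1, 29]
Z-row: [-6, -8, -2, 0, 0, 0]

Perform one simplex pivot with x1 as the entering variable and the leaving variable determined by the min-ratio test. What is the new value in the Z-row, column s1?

6/5

Ratio test on column x1 — row 1: 21/5 = 21/5; row 2: 29/1 = 29. Minimum is 21/5 at row 1 (s1 leaves); pivot element 5.
Divide row 1 by 5; eliminate column x1 from the other rows.
Z-row update in column s1: 0 − (-6)·(1/5) = 6/5.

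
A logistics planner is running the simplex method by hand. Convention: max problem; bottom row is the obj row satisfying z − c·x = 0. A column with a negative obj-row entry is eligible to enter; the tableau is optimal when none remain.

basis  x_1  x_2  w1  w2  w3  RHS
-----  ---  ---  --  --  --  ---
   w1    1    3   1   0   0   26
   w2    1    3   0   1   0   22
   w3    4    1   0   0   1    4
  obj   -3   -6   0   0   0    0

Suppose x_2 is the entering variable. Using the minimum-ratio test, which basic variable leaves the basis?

w3

Column x_2 entries and ratios — w1: 26/3 = 26/3; w2: 22/3 = 22/3; w3: 4/1 = 4.
Smallest ratio is 4 in the row of w3, so w3 leaves.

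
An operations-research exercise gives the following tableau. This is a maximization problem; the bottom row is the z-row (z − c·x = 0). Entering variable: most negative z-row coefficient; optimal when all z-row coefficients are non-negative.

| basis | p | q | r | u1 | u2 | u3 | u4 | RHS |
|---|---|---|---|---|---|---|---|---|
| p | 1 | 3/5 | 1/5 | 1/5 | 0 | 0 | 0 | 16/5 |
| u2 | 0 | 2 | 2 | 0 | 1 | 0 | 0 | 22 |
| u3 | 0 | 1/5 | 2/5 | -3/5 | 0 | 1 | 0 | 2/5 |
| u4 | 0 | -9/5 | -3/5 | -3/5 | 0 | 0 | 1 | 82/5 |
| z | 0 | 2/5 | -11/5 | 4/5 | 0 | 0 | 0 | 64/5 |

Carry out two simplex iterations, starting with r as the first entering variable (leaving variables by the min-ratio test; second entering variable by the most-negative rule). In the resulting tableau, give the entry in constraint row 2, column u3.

Ratio test on column r — row 1: (16/5)/(1/5) = 16; row 2: 22/2 = 11; row 3: (2/5)/(2/5) = 1; row 4: entry -3/5 ≤ 0. Minimum is 1 at row 3 (u3 leaves); pivot element 2/5.
Divide row 3 by 2/5; eliminate column r from the other rows.
Second iteration: most negative z-row entry is -5/2 in column u1, so u1 enters.
Ratio test on column u1 — row 1: 3/(1/2) = 6; row 2: 20/3 = 20/3; row 3: entry -3/2 ≤ 0; row 4: entry -3/2 ≤ 0. Minimum is 6 at row 1 (p leaves); pivot element 1/2.
Divide row 1 by 1/2; eliminate column u1 from the other rows.
After both pivots, the entry at constraint row 2, column u3 is -2.

-2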